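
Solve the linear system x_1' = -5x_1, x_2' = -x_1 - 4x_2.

Coefficient matrix A = [[-5, 0], [-1, -4]].
Characteristic polynomial det(A - λI) = λ^2 + 9λ + 20 = 0.
Eigenvalues λ = -4, -5.
For λ=-4: (A-λI) row 1 is [-1, 0], so an eigenvector is (0, -1).
For λ=-5: (A-λI) row 2 is [-1, 1], so an eigenvector is (1, 1).
General solution: c_1e^(-4t)(0,-1) + c_2e^(-5t)(1,1).

x_1(t) = c_2e^(-5t), x_2(t) = -c_1e^(-4t) + c_2e^(-5t)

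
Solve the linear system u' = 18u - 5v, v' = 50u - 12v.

u(t) = K_1e^(3t)sin(5t) - K_2e^(3t)cos(5t), v(t) = 3K_1e^(3t)sin(5t) - K_1e^(3t)cos(5t) - K_2e^(3t)sin(5t) - 3K_2e^(3t)cos(5t)

Coefficient matrix A = [[18, -5], [50, -12]].
Characteristic polynomial det(A - λI) = λ^2 - 6λ + 34 = 0.
Eigenvalues λ = 3 ± 5i (complex conjugate pair).
For λ=3+5i: an eigenvector is (0,-1) - i(1,3) = (0 - i, -1 - 3i).
A real fundamental pair from Re and Im of e^((3+5i)t)v: X_1 = e^(3t)(cos(5t)·(0,-1) + sin(5t)·(1,3)), X_2 = e^(3t)(sin(5t)·(0,-1) - cos(5t)·(1,3)).
General solution: K_1X_1 + K_2X_2.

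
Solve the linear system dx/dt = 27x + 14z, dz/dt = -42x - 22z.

x(t) = 2C_1e^(6t) + C_2e^(-t), z(t) = -3C_1e^(6t) - 2C_2e^(-t)

Coefficient matrix A = [[27, 14], [-42, -22]].
Characteristic polynomial det(A - λI) = λ^2 - 5λ - 6 = 0.
Eigenvalues λ = 6, -1.
For λ=6: (A-λI) row 1 is [21, 14], so an eigenvector is (2, -3).
For λ=-1: (A-λI) row 1 is [28, 14], so an eigenvector is (1, -2).
General solution: C_1e^(6t)(2,-3) + C_2e^(-t)(1,-2).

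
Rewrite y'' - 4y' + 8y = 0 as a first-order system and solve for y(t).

y(t) = c_1e^(2t)cos(2t) + c_2e^(2t)sin(2t)

Let x_1 = y, x_2 = y'. Then x_1' = x_2 and x_2' = -8x_1 + 4x_2.
A = [[0,1],[-8,4]]; det(A-λI) = λ^2 - 4λ + 8.
Eigenvalues λ = 2 ± 2i.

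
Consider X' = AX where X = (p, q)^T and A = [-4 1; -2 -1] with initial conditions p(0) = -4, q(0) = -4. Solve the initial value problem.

p(t) = -4e^(-3t), q(t) = -4e^(-3t)

Coefficient matrix A = [[-4, 1], [-2, -1]].
Characteristic polynomial det(A - λI) = λ^2 + 5λ + 6 = 0.
Eigenvalues λ = -3, -2.
For λ=-3: (A-λI) row 1 is [-1, 1], so an eigenvector is (-1, -1).
For λ=-2: (A-λI) row 1 is [-2, 1], so an eigenvector is (-1, -2).
General solution: K_1e^(-3t)(-1,-1) + K_2e^(-2t)(-1,-2).
Applying p(0)=-4, q(0)=-4 gives K_1=4, K_2=0.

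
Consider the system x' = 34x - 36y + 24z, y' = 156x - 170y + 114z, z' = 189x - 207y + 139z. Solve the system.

x(t) = -2K_2e^(4t) + K_3e^(-2t), y(t) = 2K_1e^(t) - 9K_2e^(4t) + 5K_3e^(-2t), z(t) = 3K_1e^(t) - 11K_2e^(4t) + 6K_3e^(-2t)

Coefficient matrix A = [[34, -36, 24], [156, -170, 114], [189, -207, 139]].
det(A - λI) = 0 gives eigenvalues λ = 1, 4, -2.
For λ=1: eigenvector (0,2,3).
For λ=4: eigenvector (-2,-9,-11).
For λ=-2: eigenvector (1,5,6).
General solution: K_1e^(t)(0,2,3) + K_2e^(4t)(-2,-9,-11) + K_3e^(-2t)(1,5,6).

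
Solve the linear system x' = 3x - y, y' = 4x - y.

Coefficient matrix A = [[3, -1], [4, -1]].
Characteristic polynomial det(A - λI) = λ^2 - 2λ + 1 = 0.
Single eigenvalue λ = 1 with algebraic multiplicity 2.
Eigenvector v = (1,2); generalized eigenvector w with (A-λI)w=v is (1,1).
General solution: e^(t)[C_1·v + C_2·(t·v + w)].

x(t) = C_1e^(t) + C_2te^(t) + C_2e^(t), y(t) = 2C_1e^(t) + 2C_2te^(t) + C_2e^(t)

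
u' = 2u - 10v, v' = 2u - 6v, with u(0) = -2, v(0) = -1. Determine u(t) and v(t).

Coefficient matrix A = [[2, -10], [2, -6]].
Characteristic polynomial det(A - λI) = λ^2 + 4λ + 8 = 0.
Eigenvalues λ = -2 ± 2i (complex conjugate pair).
For λ=-2+2i: an eigenvector is (1,0) - i(2,1) = (1 - 2i, 0 - i).
A real fundamental pair from Re and Im of e^((-2+2i)t)v: X_1 = e^(-2t)(cos(2t)·(1,0) + sin(2t)·(2,1)), X_2 = e^(-2t)(sin(2t)·(1,0) - cos(2t)·(2,1)).
General solution: K_1X_1 + K_2X_2.
Applying u(0)=-2, v(0)=-1 gives K_1=0, K_2=1.

u(t) = e^(-2t)sin(2t) - 2e^(-2t)cos(2t), v(t) = -e^(-2t)cos(2t)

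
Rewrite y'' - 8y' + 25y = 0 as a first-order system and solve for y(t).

Let x_1 = y, x_2 = y'. Then x_1' = x_2 and x_2' = -25x_1 + 8x_2.
A = [[0,1],[-25,8]]; det(A-λI) = λ^2 - 8λ + 25.
Eigenvalues λ = 4 ± 3i.

y(t) = K_1e^(4t)cos(3t) + K_2e^(4t)sin(3t)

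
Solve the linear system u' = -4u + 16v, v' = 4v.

Coefficient matrix A = [[-4, 16], [0, 4]].
Characteristic polynomial det(A - λI) = λ^2 - 16 = 0.
Eigenvalues λ = 4, -4.
For λ=4: (A-λI) row 1 is [-8, 16], so an eigenvector is (2, 1).
For λ=-4: (A-λI) row 1 is [0, 16], so an eigenvector is (1, 0).
General solution: c_1e^(4t)(2,1) + c_2e^(-4t)(1,0).

u(t) = 2c_1e^(4t) + c_2e^(-4t), v(t) = c_1e^(4t)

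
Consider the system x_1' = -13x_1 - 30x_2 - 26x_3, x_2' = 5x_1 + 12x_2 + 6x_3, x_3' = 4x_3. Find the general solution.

x_1(t) = 3C_1e^(-3t) + 2C_2e^(4t) - 2C_3e^(2t), x_2(t) = -C_1e^(-3t) - 2C_2e^(4t) + C_3e^(2t), x_3(t) = C_2e^(4t)

Coefficient matrix A = [[-13, -30, -26], [5, 12, 6], [0, 0, 4]].
det(A - λI) = 0 gives eigenvalues λ = -3, 4, 2.
For λ=-3: eigenvector (3,-1,0).
For λ=4: eigenvector (2,-2,1).
For λ=2: eigenvector (-2,1,0).
General solution: C_1e^(-3t)(3,-1,0) + C_2e^(4t)(2,-2,1) + C_3e^(2t)(-2,1,0).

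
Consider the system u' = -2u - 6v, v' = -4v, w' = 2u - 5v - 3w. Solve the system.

Coefficient matrix A = [[-2, -6, 0], [0, -4, 0], [2, -5, -3]].
det(A - λI) = 0 gives eigenvalues λ = -2, -4, -3.
For λ=-2: eigenvector (1,0,2).
For λ=-4: eigenvector (3,1,-1).
For λ=-3: eigenvector (0,0,1).
General solution: K_1e^(-2t)(1,0,2) + K_2e^(-4t)(3,1,-1) + K_3e^(-3t)(0,0,1).

u(t) = K_1e^(-2t) + 3K_2e^(-4t), v(t) = K_2e^(-4t), w(t) = 2K_1e^(-2t) - K_2e^(-4t) + K_3e^(-3t)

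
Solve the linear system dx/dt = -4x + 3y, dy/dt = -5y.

x(t) = -c_1e^(-4t) - 3c_2e^(-5t), y(t) = c_2e^(-5t)

Coefficient matrix A = [[-4, 3], [0, -5]].
Characteristic polynomial det(A - λI) = λ^2 + 9λ + 20 = 0.
Eigenvalues λ = -4, -5.
For λ=-4: (A-λI) row 1 is [0, 3], so an eigenvector is (-1, 0).
For λ=-5: (A-λI) row 1 is [1, 3], so an eigenvector is (-3, 1).
General solution: c_1e^(-4t)(-1,0) + c_2e^(-5t)(-3,1).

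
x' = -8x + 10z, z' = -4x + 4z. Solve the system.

x(t) = C_1e^(-2t)sin(2t) - 2C_1e^(-2t)cos(2t) - 2C_2e^(-2t)sin(2t) - C_2e^(-2t)cos(2t), z(t) = C_1e^(-2t)sin(2t) - C_1e^(-2t)cos(2t) - C_2e^(-2t)sin(2t) - C_2e^(-2t)cos(2t)

Coefficient matrix A = [[-8, 10], [-4, 4]].
Characteristic polynomial det(A - λI) = λ^2 + 4λ + 8 = 0.
Eigenvalues λ = -2 ± 2i (complex conjugate pair).
For λ=-2+2i: an eigenvector is (-2,-1) - i(1,1) = (-2 - i, -1 - i).
A real fundamental pair from Re and Im of e^((-2+2i)t)v: X_1 = e^(-2t)(cos(2t)·(-2,-1) + sin(2t)·(1,1)), X_2 = e^(-2t)(sin(2t)·(-2,-1) - cos(2t)·(1,1)).
General solution: C_1X_1 + C_2X_2.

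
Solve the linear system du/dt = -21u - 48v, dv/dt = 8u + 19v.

u(t) = -3C_1e^(-5t) - 2C_2e^(3t), v(t) = C_1e^(-5t) + C_2e^(3t)

Coefficient matrix A = [[-21, -48], [8, 19]].
Characteristic polynomial det(A - λI) = λ^2 + 2λ - 15 = 0.
Eigenvalues λ = -5, 3.
For λ=-5: (A-λI) row 1 is [-16, -48], so an eigenvector is (-3, 1).
For λ=3: (A-λI) row 1 is [-24, -48], so an eigenvector is (-2, 1).
General solution: C_1e^(-5t)(-3,1) + C_2e^(3t)(-2,1).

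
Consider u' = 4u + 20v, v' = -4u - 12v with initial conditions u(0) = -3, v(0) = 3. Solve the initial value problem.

Coefficient matrix A = [[4, 20], [-4, -12]].
Characteristic polynomial det(A - λI) = λ^2 + 8λ + 32 = 0.
Eigenvalues λ = -4 ± 4i (complex conjugate pair).
For λ=-4+4i: an eigenvector is (-2,1) - i(1,0) = (-2 - i, 1).
A real fundamental pair from Re and Im of e^((-4+4i)t)v: X_1 = e^(-4t)(cos(4t)·(-2,1) + sin(4t)·(1,0)), X_2 = e^(-4t)(sin(4t)·(-2,1) - cos(4t)·(1,0)).
General solution: c_1X_1 + c_2X_2.
Applying u(0)=-3, v(0)=3 gives c_1=3, c_2=-3.

u(t) = 9e^(-4t)sin(4t) - 3e^(-4t)cos(4t), v(t) = -3e^(-4t)sin(4t) + 3e^(-4t)cos(4t)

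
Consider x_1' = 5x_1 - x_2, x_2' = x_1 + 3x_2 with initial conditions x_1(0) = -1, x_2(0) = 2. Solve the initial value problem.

x_1(t) = -3te^(4t) - e^(4t), x_2(t) = -3te^(4t) + 2e^(4t)

Coefficient matrix A = [[5, -1], [1, 3]].
Characteristic polynomial det(A - λI) = λ^2 - 8λ + 16 = 0.
Single eigenvalue λ = 4 with algebraic multiplicity 2.
Eigenvector v = (1,1); generalized eigenvector w with (A-λI)w=v is (-2,-3).
General solution: e^(4t)[C_1·v + C_2·(t·v + w)].
Applying x_1(0)=-1, x_2(0)=2 gives C_1=-7, C_2=-3.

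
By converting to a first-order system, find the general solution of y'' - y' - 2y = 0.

Let x_1 = y, x_2 = y'. Then x_1' = x_2 and x_2' = 2x_1 + x_2.
A = [[0,1],[2,1]]; det(A-λI) = λ^2 - λ - 2.
Eigenvalues λ = 2, -1 with eigenvectors (1,2), (1,-1).

y(t) = K_1e^(2t) + K_2e^(-t)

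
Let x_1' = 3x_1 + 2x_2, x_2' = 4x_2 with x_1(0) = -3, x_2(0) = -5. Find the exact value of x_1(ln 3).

A = [[3,2],[0,4]]; eigenvalues λ = 4, 3.
Eigenvectors: (2,1) for λ=4, (1,0) for λ=3.
From the initial condition, c_1 = -5, c_2 = 7.
x_1(ln 3) = (-5)(3^4)(2) + (7)(3^3)(1) = -621.

-621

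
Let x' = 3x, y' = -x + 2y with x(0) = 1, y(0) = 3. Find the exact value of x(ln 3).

27

A = [[3,0],[-1,2]]; eigenvalues λ = 3, 2.
Eigenvectors: (-1,1) for λ=3, (0,1) for λ=2.
From the initial condition, c_1 = -1, c_2 = 4.
x(ln 3) = (-1)(3^3)(-1) + (4)(3^2)(0) = 27.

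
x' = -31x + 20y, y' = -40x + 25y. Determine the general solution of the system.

x(t) = c_1e^(-3t)sin(4t) + 2c_1e^(-3t)cos(4t) + 2c_2e^(-3t)sin(4t) - c_2e^(-3t)cos(4t), y(t) = c_1e^(-3t)sin(4t) + 3c_1e^(-3t)cos(4t) + 3c_2e^(-3t)sin(4t) - c_2e^(-3t)cos(4t)

Coefficient matrix A = [[-31, 20], [-40, 25]].
Characteristic polynomial det(A - λI) = λ^2 + 6λ + 25 = 0.
Eigenvalues λ = -3 ± 4i (complex conjugate pair).
For λ=-3+4i: an eigenvector is (2,3) - i(1,1) = (2 - i, 3 - i).
A real fundamental pair from Re and Im of e^((-3+4i)t)v: X_1 = e^(-3t)(cos(4t)·(2,3) + sin(4t)·(1,1)), X_2 = e^(-3t)(sin(4t)·(2,3) - cos(4t)·(1,1)).
General solution: c_1X_1 + c_2X_2.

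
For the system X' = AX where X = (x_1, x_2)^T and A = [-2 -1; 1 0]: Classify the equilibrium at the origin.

A = [[-2,-1],[1,0]]; det(A-λI) = λ^2 + 2λ + 1.
repeated λ = -1 with a single eigenvector.

stable improper node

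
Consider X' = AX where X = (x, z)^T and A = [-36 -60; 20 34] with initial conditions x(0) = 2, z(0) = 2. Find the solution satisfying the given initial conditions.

Coefficient matrix A = [[-36, -60], [20, 34]].
Characteristic polynomial det(A - λI) = λ^2 + 2λ - 24 = 0.
Eigenvalues λ = 4, -6.
For λ=4: (A-λI) row 1 is [-40, -60], so an eigenvector is (3, -2).
For λ=-6: (A-λI) row 1 is [-30, -60], so an eigenvector is (2, -1).
General solution: c_1e^(4t)(3,-2) + c_2e^(-6t)(2,-1).
Applying x(0)=2, z(0)=2 gives c_1=-6, c_2=10.

x(t) = -18e^(4t) + 20e^(-6t), z(t) = 12e^(4t) - 10e^(-6t)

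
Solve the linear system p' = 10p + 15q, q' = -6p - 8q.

Coefficient matrix A = [[10, 15], [-6, -8]].
Characteristic polynomial det(A - λI) = λ^2 - 2λ + 10 = 0.
Eigenvalues λ = 1 ± 3i (complex conjugate pair).
For λ=1+3i: an eigenvector is (-2,1) - i(-1,1) = (-2 + i, 1 - i).
A real fundamental pair from Re and Im of e^((1+3i)t)v: X_1 = e^(t)(cos(3t)·(-2,1) + sin(3t)·(-1,1)), X_2 = e^(t)(sin(3t)·(-2,1) - cos(3t)·(-1,1)).
General solution: C_1X_1 + C_2X_2.

p(t) = -C_1e^(t)sin(3t) - 2C_1e^(t)cos(3t) - 2C_2e^(t)sin(3t) + C_2e^(t)cos(3t), q(t) = C_1e^(t)sin(3t) + C_1e^(t)cos(3t) + C_2e^(t)sin(3t) - C_2e^(t)cos(3t)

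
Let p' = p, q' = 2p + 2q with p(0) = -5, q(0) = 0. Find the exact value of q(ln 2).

A = [[1,0],[2,2]]; eigenvalues λ = 2, 1.
Eigenvectors: (0,1) for λ=2, (1,-2) for λ=1.
From the initial condition, c_1 = -10, c_2 = -5.
q(ln 2) = (-10)(2^2)(1) + (-5)(2^1)(-2) = -20.

-20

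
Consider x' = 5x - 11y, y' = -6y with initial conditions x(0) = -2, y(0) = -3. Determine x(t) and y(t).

Coefficient matrix A = [[5, -11], [0, -6]].
Characteristic polynomial det(A - λI) = λ^2 + λ - 30 = 0.
Eigenvalues λ = 5, -6.
For λ=5: (A-λI) row 1 is [0, -11], so an eigenvector is (-1, 0).
For λ=-6: (A-λI) row 1 is [11, -11], so an eigenvector is (1, 1).
General solution: K_1e^(5t)(-1,0) + K_2e^(-6t)(1,1).
Applying x(0)=-2, y(0)=-3 gives K_1=-1, K_2=-3.

x(t) = e^(5t) - 3e^(-6t), y(t) = -3e^(-6t)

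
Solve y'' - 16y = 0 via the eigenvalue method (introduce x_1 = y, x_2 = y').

Let x_1 = y, x_2 = y'. Then x_1' = x_2 and x_2' = 16x_1.
A = [[0,1],[16,0]]; det(A-λI) = λ^2 - 16.
Eigenvalues λ = -4, 4 with eigenvectors (1,-4), (1,4).

y(t) = c_1e^(-4t) + c_2e^(4t)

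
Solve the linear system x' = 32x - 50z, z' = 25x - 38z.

x(t) = c_1e^(-3t)sin(5t) + 3c_1e^(-3t)cos(5t) + 3c_2e^(-3t)sin(5t) - c_2e^(-3t)cos(5t), z(t) = c_1e^(-3t)sin(5t) + 2c_1e^(-3t)cos(5t) + 2c_2e^(-3t)sin(5t) - c_2e^(-3t)cos(5t)

Coefficient matrix A = [[32, -50], [25, -38]].
Characteristic polynomial det(A - λI) = λ^2 + 6λ + 34 = 0.
Eigenvalues λ = -3 ± 5i (complex conjugate pair).
For λ=-3+5i: an eigenvector is (3,2) - i(1,1) = (3 - i, 2 - i).
A real fundamental pair from Re and Im of e^((-3+5i)t)v: X_1 = e^(-3t)(cos(5t)·(3,2) + sin(5t)·(1,1)), X_2 = e^(-3t)(sin(5t)·(3,2) - cos(5t)·(1,1)).
General solution: c_1X_1 + c_2X_2.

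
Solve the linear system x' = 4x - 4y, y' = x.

x(t) = -2C_1e^(2t) - 2C_2te^(2t) + C_2e^(2t), y(t) = -C_1e^(2t) - C_2te^(2t) + C_2e^(2t)

Coefficient matrix A = [[4, -4], [1, 0]].
Characteristic polynomial det(A - λI) = λ^2 - 4λ + 4 = 0.
Single eigenvalue λ = 2 with algebraic multiplicity 2.
Eigenvector v = (-2,-1); generalized eigenvector w with (A-λI)w=v is (1,1).
General solution: e^(2t)[C_1·v + C_2·(t·v + w)].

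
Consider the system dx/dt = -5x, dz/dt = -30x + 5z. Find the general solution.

x(t) = C_1e^(-5t), z(t) = 3C_1e^(-5t) + C_2e^(5t)

Coefficient matrix A = [[-5, 0], [-30, 5]].
Characteristic polynomial det(A - λI) = λ^2 - 25 = 0.
Eigenvalues λ = -5, 5.
For λ=-5: (A-λI) row 2 is [-30, 10], so an eigenvector is (1, 3).
For λ=5: (A-λI) row 1 is [-10, 0], so an eigenvector is (0, 1).
General solution: C_1e^(-5t)(1,3) + C_2e^(5t)(0,1).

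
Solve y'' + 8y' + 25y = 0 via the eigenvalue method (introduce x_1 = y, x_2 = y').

Let x_1 = y, x_2 = y'. Then x_1' = x_2 and x_2' = -25x_1 - 8x_2.
A = [[0,1],[-25,-8]]; det(A-λI) = λ^2 + 8λ + 25.
Eigenvalues λ = -4 ± 3i.

y(t) = c_1e^(-4t)cos(3t) + c_2e^(-4t)sin(3t)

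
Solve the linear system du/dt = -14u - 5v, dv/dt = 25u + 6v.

u(t) = -C_1e^(-4t)cos(5t) - C_2e^(-4t)sin(5t), v(t) = -C_1e^(-4t)sin(5t) + 2C_1e^(-4t)cos(5t) + 2C_2e^(-4t)sin(5t) + C_2e^(-4t)cos(5t)

Coefficient matrix A = [[-14, -5], [25, 6]].
Characteristic polynomial det(A - λI) = λ^2 + 8λ + 41 = 0.
Eigenvalues λ = -4 ± 5i (complex conjugate pair).
For λ=-4+5i: an eigenvector is (-1,2) - i(0,-1) = (-1, 2 + i).
A real fundamental pair from Re and Im of e^((-4+5i)t)v: X_1 = e^(-4t)(cos(5t)·(-1,2) + sin(5t)·(0,-1)), X_2 = e^(-4t)(sin(5t)·(-1,2) - cos(5t)·(0,-1)).
General solution: C_1X_1 + C_2X_2.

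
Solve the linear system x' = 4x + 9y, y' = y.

x(t) = -c_1e^(4t) + 3c_2e^(t), y(t) = -c_2e^(t)

Coefficient matrix A = [[4, 9], [0, 1]].
Characteristic polynomial det(A - λI) = λ^2 - 5λ + 4 = 0.
Eigenvalues λ = 4, 1.
For λ=4: (A-λI) row 1 is [0, 9], so an eigenvector is (-1, 0).
For λ=1: (A-λI) row 1 is [3, 9], so an eigenvector is (3, -1).
General solution: c_1e^(4t)(-1,0) + c_2e^(t)(3,-1).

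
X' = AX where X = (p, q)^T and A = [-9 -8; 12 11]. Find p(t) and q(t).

p(t) = c_1e^(-t) - 2c_2e^(3t), q(t) = -c_1e^(-t) + 3c_2e^(3t)

Coefficient matrix A = [[-9, -8], [12, 11]].
Characteristic polynomial det(A - λI) = λ^2 - 2λ - 3 = 0.
Eigenvalues λ = -1, 3.
For λ=-1: (A-λI) row 1 is [-8, -8], so an eigenvector is (1, -1).
For λ=3: (A-λI) row 1 is [-12, -8], so an eigenvector is (-2, 3).
General solution: c_1e^(-t)(1,-1) + c_2e^(3t)(-2,3).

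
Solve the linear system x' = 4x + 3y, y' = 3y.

x(t) = C_1e^(4t) + 3C_2e^(3t), y(t) = -C_2e^(3t)

Coefficient matrix A = [[4, 3], [0, 3]].
Characteristic polynomial det(A - λI) = λ^2 - 7λ + 12 = 0.
Eigenvalues λ = 4, 3.
For λ=4: (A-λI) row 1 is [0, 3], so an eigenvector is (1, 0).
For λ=3: (A-λI) row 1 is [1, 3], so an eigenvector is (3, -1).
General solution: C_1e^(4t)(1,0) + C_2e^(3t)(3,-1).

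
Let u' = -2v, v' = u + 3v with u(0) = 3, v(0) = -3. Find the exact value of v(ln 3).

-27

A = [[0,-2],[1,3]]; eigenvalues λ = 2, 1.
Eigenvectors: (1,-1) for λ=2, (-2,1) for λ=1.
From the initial condition, c_1 = 3, c_2 = 0.
v(ln 3) = (3)(3^2)(-1) + (0)(3^1)(1) = -27.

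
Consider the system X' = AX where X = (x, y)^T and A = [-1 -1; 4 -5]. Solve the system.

x(t) = K_1e^(-3t) + K_2te^(-3t) + K_2e^(-3t), y(t) = 2K_1e^(-3t) + 2K_2te^(-3t) + K_2e^(-3t)

Coefficient matrix A = [[-1, -1], [4, -5]].
Characteristic polynomial det(A - λI) = λ^2 + 6λ + 9 = 0.
Single eigenvalue λ = -3 with algebraic multiplicity 2.
Eigenvector v = (1,2); generalized eigenvector w with (A-λI)w=v is (1,1).
General solution: e^(-3t)[K_1·v + K_2·(t·v + w)].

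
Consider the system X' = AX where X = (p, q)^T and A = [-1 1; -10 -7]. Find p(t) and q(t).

p(t) = c_1e^(-4t)cos(t) + c_2e^(-4t)sin(t), q(t) = -c_1e^(-4t)sin(t) - 3c_1e^(-4t)cos(t) - 3c_2e^(-4t)sin(t) + c_2e^(-4t)cos(t)

Coefficient matrix A = [[-1, 1], [-10, -7]].
Characteristic polynomial det(A - λI) = λ^2 + 8λ + 17 = 0.
Eigenvalues λ = -4 ± i (complex conjugate pair).
For λ=-4+i: an eigenvector is (1,-3) - i(0,-1) = (1, -3 + i).
A real fundamental pair from Re and Im of e^((-4+i)t)v: X_1 = e^(-4t)(cos(t)·(1,-3) + sin(t)·(0,-1)), X_2 = e^(-4t)(sin(t)·(1,-3) - cos(t)·(0,-1)).
General solution: c_1X_1 + c_2X_2.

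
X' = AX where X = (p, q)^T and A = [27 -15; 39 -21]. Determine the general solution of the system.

Coefficient matrix A = [[27, -15], [39, -21]].
Characteristic polynomial det(A - λI) = λ^2 - 6λ + 18 = 0.
Eigenvalues λ = 3 ± 3i (complex conjugate pair).
For λ=3+3i: an eigenvector is (-1,-2) - i(2,3) = (-1 - 2i, -2 - 3i).
A real fundamental pair from Re and Im of e^((3+3i)t)v: X_1 = e^(3t)(cos(3t)·(-1,-2) + sin(3t)·(2,3)), X_2 = e^(3t)(sin(3t)·(-1,-2) - cos(3t)·(2,3)).
General solution: C_1X_1 + C_2X_2.

p(t) = 2C_1e^(3t)sin(3t) - C_1e^(3t)cos(3t) - C_2e^(3t)sin(3t) - 2C_2e^(3t)cos(3t), q(t) = 3C_1e^(3t)sin(3t) - 2C_1e^(3t)cos(3t) - 2C_2e^(3t)sin(3t) - 3C_2e^(3t)cos(3t)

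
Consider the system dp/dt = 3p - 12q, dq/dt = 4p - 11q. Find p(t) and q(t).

Coefficient matrix A = [[3, -12], [4, -11]].
Characteristic polynomial det(A - λI) = λ^2 + 8λ + 15 = 0.
Eigenvalues λ = -5, -3.
For λ=-5: (A-λI) row 1 is [8, -12], so an eigenvector is (-3, -2).
For λ=-3: (A-λI) row 1 is [6, -12], so an eigenvector is (2, 1).
General solution: c_1e^(-5t)(-3,-2) + c_2e^(-3t)(2,1).

p(t) = -3c_1e^(-5t) + 2c_2e^(-3t), q(t) = -2c_1e^(-5t) + c_2e^(-3t)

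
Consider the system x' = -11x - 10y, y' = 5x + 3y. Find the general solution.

Coefficient matrix A = [[-11, -10], [5, 3]].
Characteristic polynomial det(A - λI) = λ^2 + 8λ + 17 = 0.
Eigenvalues λ = -4 ± i (complex conjugate pair).
For λ=-4+i: an eigenvector is (-1,1) - i(-3,2) = (-1 + 3i, 1 - 2i).
A real fundamental pair from Re and Im of e^((-4+i)t)v: X_1 = e^(-4t)(cos(t)·(-1,1) + sin(t)·(-3,2)), X_2 = e^(-4t)(sin(t)·(-1,1) - cos(t)·(-3,2)).
General solution: K_1X_1 + K_2X_2.

x(t) = -3K_1e^(-4t)sin(t) - K_1e^(-4t)cos(t) - K_2e^(-4t)sin(t) + 3K_2e^(-4t)cos(t), y(t) = 2K_1e^(-4t)sin(t) + K_1e^(-4t)cos(t) + K_2e^(-4t)sin(t) - 2K_2e^(-4t)cos(t)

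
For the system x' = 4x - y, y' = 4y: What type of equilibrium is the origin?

unstable improper node

A = [[4,-1],[0,4]]; det(A-λI) = λ^2 - 8λ + 16.
repeated λ = 4 with a single eigenvector.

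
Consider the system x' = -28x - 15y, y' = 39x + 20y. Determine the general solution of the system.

x(t) = 2K_1e^(-4t)sin(3t) + K_1e^(-4t)cos(3t) + K_2e^(-4t)sin(3t) - 2K_2e^(-4t)cos(3t), y(t) = -3K_1e^(-4t)sin(3t) - 2K_1e^(-4t)cos(3t) - 2K_2e^(-4t)sin(3t) + 3K_2e^(-4t)cos(3t)

Coefficient matrix A = [[-28, -15], [39, 20]].
Characteristic polynomial det(A - λI) = λ^2 + 8λ + 25 = 0.
Eigenvalues λ = -4 ± 3i (complex conjugate pair).
For λ=-4+3i: an eigenvector is (1,-2) - i(2,-3) = (1 - 2i, -2 + 3i).
A real fundamental pair from Re and Im of e^((-4+3i)t)v: X_1 = e^(-4t)(cos(3t)·(1,-2) + sin(3t)·(2,-3)), X_2 = e^(-4t)(sin(3t)·(1,-2) - cos(3t)·(2,-3)).
General solution: K_1X_1 + K_2X_2.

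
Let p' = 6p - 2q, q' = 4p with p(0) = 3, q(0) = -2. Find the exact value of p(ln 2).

A = [[6,-2],[4,0]]; eigenvalues λ = 4, 2.
Eigenvectors: (-1,-1) for λ=4, (1,2) for λ=2.
From the initial condition, c_1 = -8, c_2 = -5.
p(ln 2) = (-8)(2^4)(-1) + (-5)(2^2)(1) = 108.

108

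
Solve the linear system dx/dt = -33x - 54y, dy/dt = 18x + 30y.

x(t) = 2K_1e^(-6t) - 3K_2e^(3t), y(t) = -K_1e^(-6t) + 2K_2e^(3t)

Coefficient matrix A = [[-33, -54], [18, 30]].
Characteristic polynomial det(A - λI) = λ^2 + 3λ - 18 = 0.
Eigenvalues λ = -6, 3.
For λ=-6: (A-λI) row 1 is [-27, -54], so an eigenvector is (2, -1).
For λ=3: (A-λI) row 1 is [-36, -54], so an eigenvector is (-3, 2).
General solution: K_1e^(-6t)(2,-1) + K_2e^(3t)(-3,2).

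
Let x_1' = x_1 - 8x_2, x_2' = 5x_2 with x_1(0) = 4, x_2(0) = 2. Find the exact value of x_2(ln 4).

2048

A = [[1,-8],[0,5]]; eigenvalues λ = 5, 1.
Eigenvectors: (-2,1) for λ=5, (-1,0) for λ=1.
From the initial condition, c_1 = 2, c_2 = -8.
x_2(ln 4) = (2)(4^5)(1) + (-8)(4^1)(0) = 2048.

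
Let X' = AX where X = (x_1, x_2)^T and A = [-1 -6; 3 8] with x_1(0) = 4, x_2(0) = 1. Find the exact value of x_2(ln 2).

172

A = [[-1,-6],[3,8]]; eigenvalues λ = 5, 2.
Eigenvectors: (-1,1) for λ=5, (2,-1) for λ=2.
From the initial condition, c_1 = 6, c_2 = 5.
x_2(ln 2) = (6)(2^5)(1) + (5)(2^2)(-1) = 172.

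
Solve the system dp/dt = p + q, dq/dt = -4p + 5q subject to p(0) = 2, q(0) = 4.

p(t) = 2e^(3t), q(t) = 4e^(3t)

Coefficient matrix A = [[1, 1], [-4, 5]].
Characteristic polynomial det(A - λI) = λ^2 - 6λ + 9 = 0.
Single eigenvalue λ = 3 with algebraic multiplicity 2.
Eigenvector v = (1,2); generalized eigenvector w with (A-λI)w=v is (-1,-1).
General solution: e^(3t)[c_1·v + c_2·(t·v + w)].
Applying p(0)=2, q(0)=4 gives c_1=2, c_2=0.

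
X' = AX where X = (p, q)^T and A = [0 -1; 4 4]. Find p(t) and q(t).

Coefficient matrix A = [[0, -1], [4, 4]].
Characteristic polynomial det(A - λI) = λ^2 - 4λ + 4 = 0.
Single eigenvalue λ = 2 with algebraic multiplicity 2.
Eigenvector v = (-1,2); generalized eigenvector w with (A-λI)w=v is (-1,3).
General solution: e^(2t)[K_1·v + K_2·(t·v + w)].

p(t) = -K_1e^(2t) - K_2te^(2t) - K_2e^(2t), q(t) = 2K_1e^(2t) + 2K_2te^(2t) + 3K_2e^(2t)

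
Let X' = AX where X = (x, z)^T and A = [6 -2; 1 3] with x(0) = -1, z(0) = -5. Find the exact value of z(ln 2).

A = [[6,-2],[1,3]]; eigenvalues λ = 4, 5.
Eigenvectors: (1,1) for λ=4, (-2,-1) for λ=5.
From the initial condition, c_1 = -9, c_2 = -4.
z(ln 2) = (-9)(2^4)(1) + (-4)(2^5)(-1) = -16.

-16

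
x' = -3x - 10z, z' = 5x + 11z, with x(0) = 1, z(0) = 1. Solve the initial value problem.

x(t) = -17e^(4t)sin(t) + e^(4t)cos(t), z(t) = 12e^(4t)sin(t) + e^(4t)cos(t)

Coefficient matrix A = [[-3, -10], [5, 11]].
Characteristic polynomial det(A - λI) = λ^2 - 8λ + 17 = 0.
Eigenvalues λ = 4 ± i (complex conjugate pair).
For λ=4+i: an eigenvector is (-3,2) - i(1,-1) = (-3 - i, 2 + i).
A real fundamental pair from Re and Im of e^((4+i)t)v: X_1 = e^(4t)(cos(t)·(-3,2) + sin(t)·(1,-1)), X_2 = e^(4t)(sin(t)·(-3,2) - cos(t)·(1,-1)).
General solution: c_1X_1 + c_2X_2.
Applying x(0)=1, z(0)=1 gives c_1=-2, c_2=5.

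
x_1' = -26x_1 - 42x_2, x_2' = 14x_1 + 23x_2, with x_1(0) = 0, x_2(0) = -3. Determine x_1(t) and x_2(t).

x_1(t) = 18e^(2t) - 18e^(-5t), x_2(t) = -12e^(2t) + 9e^(-5t)

Coefficient matrix A = [[-26, -42], [14, 23]].
Characteristic polynomial det(A - λI) = λ^2 + 3λ - 10 = 0.
Eigenvalues λ = -5, 2.
For λ=-5: (A-λI) row 1 is [-21, -42], so an eigenvector is (-2, 1).
For λ=2: (A-λI) row 1 is [-28, -42], so an eigenvector is (-3, 2).
General solution: K_1e^(-5t)(-2,1) + K_2e^(2t)(-3,2).
Applying x_1(0)=0, x_2(0)=-3 gives K_1=9, K_2=-6.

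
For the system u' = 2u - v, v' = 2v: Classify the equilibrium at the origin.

unstable improper node

A = [[2,-1],[0,2]]; det(A-λI) = λ^2 - 4λ + 4.
repeated λ = 2 with a single eigenvector.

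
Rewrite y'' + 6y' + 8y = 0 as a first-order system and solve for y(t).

Let x_1 = y, x_2 = y'. Then x_1' = x_2 and x_2' = -8x_1 - 6x_2.
A = [[0,1],[-8,-6]]; det(A-λI) = λ^2 + 6λ + 8.
Eigenvalues λ = -2, -4 with eigenvectors (1,-2), (1,-4).

y(t) = C_1e^(-2t) + C_2e^(-4t)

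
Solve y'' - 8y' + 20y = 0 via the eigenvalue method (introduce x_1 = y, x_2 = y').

y(t) = c_1e^(4t)cos(2t) + c_2e^(4t)sin(2t)

Let x_1 = y, x_2 = y'. Then x_1' = x_2 and x_2' = -20x_1 + 8x_2.
A = [[0,1],[-20,8]]; det(A-λI) = λ^2 - 8λ + 20.
Eigenvalues λ = 4 ± 2i.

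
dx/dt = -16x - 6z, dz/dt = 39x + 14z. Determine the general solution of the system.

x(t) = C_1e^(-t)sin(3t) - C_1e^(-t)cos(3t) - C_2e^(-t)sin(3t) - C_2e^(-t)cos(3t), z(t) = -3C_1e^(-t)sin(3t) + 2C_1e^(-t)cos(3t) + 2C_2e^(-t)sin(3t) + 3C_2e^(-t)cos(3t)

Coefficient matrix A = [[-16, -6], [39, 14]].
Characteristic polynomial det(A - λI) = λ^2 + 2λ + 10 = 0.
Eigenvalues λ = -1 ± 3i (complex conjugate pair).
For λ=-1+3i: an eigenvector is (-1,2) - i(1,-3) = (-1 - i, 2 + 3i).
A real fundamental pair from Re and Im of e^((-1+3i)t)v: X_1 = e^(-t)(cos(3t)·(-1,2) + sin(3t)·(1,-3)), X_2 = e^(-t)(sin(3t)·(-1,2) - cos(3t)·(1,-3)).
General solution: C_1X_1 + C_2X_2.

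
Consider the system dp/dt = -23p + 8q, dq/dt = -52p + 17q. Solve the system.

p(t) = K_1e^(-3t)sin(4t) - K_1e^(-3t)cos(4t) - K_2e^(-3t)sin(4t) - K_2e^(-3t)cos(4t), q(t) = 3K_1e^(-3t)sin(4t) - 2K_1e^(-3t)cos(4t) - 2K_2e^(-3t)sin(4t) - 3K_2e^(-3t)cos(4t)

Coefficient matrix A = [[-23, 8], [-52, 17]].
Characteristic polynomial det(A - λI) = λ^2 + 6λ + 25 = 0.
Eigenvalues λ = -3 ± 4i (complex conjugate pair).
For λ=-3+4i: an eigenvector is (-1,-2) - i(1,3) = (-1 - i, -2 - 3i).
A real fundamental pair from Re and Im of e^((-3+4i)t)v: X_1 = e^(-3t)(cos(4t)·(-1,-2) + sin(4t)·(1,3)), X_2 = e^(-3t)(sin(4t)·(-1,-2) - cos(4t)·(1,3)).
General solution: K_1X_1 + K_2X_2.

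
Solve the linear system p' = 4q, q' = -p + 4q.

Coefficient matrix A = [[0, 4], [-1, 4]].
Characteristic polynomial det(A - λI) = λ^2 - 4λ + 4 = 0.
Single eigenvalue λ = 2 with algebraic multiplicity 2.
Eigenvector v = (-2,-1); generalized eigenvector w with (A-λI)w=v is (-3,-2).
General solution: e^(2t)[c_1·v + c_2·(t·v + w)].

p(t) = -2c_1e^(2t) - 2c_2te^(2t) - 3c_2e^(2t), q(t) = -c_1e^(2t) - c_2te^(2t) - 2c_2e^(2t)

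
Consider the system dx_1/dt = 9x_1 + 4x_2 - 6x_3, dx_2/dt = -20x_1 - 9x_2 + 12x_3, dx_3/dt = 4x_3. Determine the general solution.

Coefficient matrix A = [[9, 4, -6], [-20, -9, 12], [0, 0, 4]].
det(A - λI) = 0 gives eigenvalues λ = 4, -1, 1.
For λ=4: eigenvector (-2,4,1).
For λ=-1: eigenvector (-2,5,0).
For λ=1: eigenvector (1,-2,0).
General solution: C_1e^(4t)(-2,4,1) + C_2e^(-t)(-2,5,0) + C_3e^(t)(1,-2,0).

x_1(t) = -2C_1e^(4t) - 2C_2e^(-t) + C_3e^(t), x_2(t) = 4C_1e^(4t) + 5C_2e^(-t) - 2C_3e^(t), x_3(t) = C_1e^(4t)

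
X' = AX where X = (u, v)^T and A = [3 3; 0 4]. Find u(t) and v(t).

Coefficient matrix A = [[3, 3], [0, 4]].
Characteristic polynomial det(A - λI) = λ^2 - 7λ + 12 = 0.
Eigenvalues λ = 3, 4.
For λ=3: (A-λI) row 1 is [0, 3], so an eigenvector is (1, 0).
For λ=4: (A-λI) row 1 is [-1, 3], so an eigenvector is (-3, -1).
General solution: K_1e^(3t)(1,0) + K_2e^(4t)(-3,-1).

u(t) = K_1e^(3t) - 3K_2e^(4t), v(t) = -K_2e^(4t)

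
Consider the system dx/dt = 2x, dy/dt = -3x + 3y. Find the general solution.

Coefficient matrix A = [[2, 0], [-3, 3]].
Characteristic polynomial det(A - λI) = λ^2 - 5λ + 6 = 0.
Eigenvalues λ = 2, 3.
For λ=2: (A-λI) row 2 is [-3, 1], so an eigenvector is (-1, -3).
For λ=3: (A-λI) row 1 is [-1, 0], so an eigenvector is (0, 1).
General solution: c_1e^(2t)(-1,-3) + c_2e^(3t)(0,1).

x(t) = -c_1e^(2t), y(t) = -3c_1e^(2t) + c_2e^(3t)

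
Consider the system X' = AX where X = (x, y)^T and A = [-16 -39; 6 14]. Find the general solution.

Coefficient matrix A = [[-16, -39], [6, 14]].
Characteristic polynomial det(A - λI) = λ^2 + 2λ + 10 = 0.
Eigenvalues λ = -1 ± 3i (complex conjugate pair).
For λ=-1+3i: an eigenvector is (2,-1) - i(3,-1) = (2 - 3i, -1 + i).
A real fundamental pair from Re and Im of e^((-1+3i)t)v: X_1 = e^(-t)(cos(3t)·(2,-1) + sin(3t)·(3,-1)), X_2 = e^(-t)(sin(3t)·(2,-1) - cos(3t)·(3,-1)).
General solution: C_1X_1 + C_2X_2.

x(t) = 3C_1e^(-t)sin(3t) + 2C_1e^(-t)cos(3t) + 2C_2e^(-t)sin(3t) - 3C_2e^(-t)cos(3t), y(t) = -C_1e^(-t)sin(3t) - C_1e^(-t)cos(3t) - C_2e^(-t)sin(3t) + C_2e^(-t)cos(3t)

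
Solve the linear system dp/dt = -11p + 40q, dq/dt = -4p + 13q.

p(t) = -C_1e^(t)sin(4t) - 3C_1e^(t)cos(4t) - 3C_2e^(t)sin(4t) + C_2e^(t)cos(4t), q(t) = -C_1e^(t)cos(4t) - C_2e^(t)sin(4t)

Coefficient matrix A = [[-11, 40], [-4, 13]].
Characteristic polynomial det(A - λI) = λ^2 - 2λ + 17 = 0.
Eigenvalues λ = 1 ± 4i (complex conjugate pair).
For λ=1+4i: an eigenvector is (-3,-1) - i(-1,0) = (-3 + i, -1).
A real fundamental pair from Re and Im of e^((1+4i)t)v: X_1 = e^(t)(cos(4t)·(-3,-1) + sin(4t)·(-1,0)), X_2 = e^(t)(sin(4t)·(-3,-1) - cos(4t)·(-1,0)).
General solution: C_1X_1 + C_2X_2.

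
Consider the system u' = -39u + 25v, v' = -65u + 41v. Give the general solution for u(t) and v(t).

Coefficient matrix A = [[-39, 25], [-65, 41]].
Characteristic polynomial det(A - λI) = λ^2 - 2λ + 26 = 0.
Eigenvalues λ = 1 ± 5i (complex conjugate pair).
For λ=1+5i: an eigenvector is (-2,-3) - i(1,2) = (-2 - i, -3 - 2i).
A real fundamental pair from Re and Im of e^((1+5i)t)v: X_1 = e^(t)(cos(5t)·(-2,-3) + sin(5t)·(1,2)), X_2 = e^(t)(sin(5t)·(-2,-3) - cos(5t)·(1,2)).
General solution: c_1X_1 + c_2X_2.

u(t) = c_1e^(t)sin(5t) - 2c_1e^(t)cos(5t) - 2c_2e^(t)sin(5t) - c_2e^(t)cos(5t), v(t) = 2c_1e^(t)sin(5t) - 3c_1e^(t)cos(5t) - 3c_2e^(t)sin(5t) - 2c_2e^(t)cos(5t)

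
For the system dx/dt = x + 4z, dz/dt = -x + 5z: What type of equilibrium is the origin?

A = [[1,4],[-1,5]]; det(A-λI) = λ^2 - 6λ + 9.
repeated λ = 3 with a single eigenvector.

unstable improper node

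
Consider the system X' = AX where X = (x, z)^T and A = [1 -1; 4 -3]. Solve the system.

x(t) = c_1e^(-t) + c_2te^(-t) - c_2e^(-t), z(t) = 2c_1e^(-t) + 2c_2te^(-t) - 3c_2e^(-t)

Coefficient matrix A = [[1, -1], [4, -3]].
Characteristic polynomial det(A - λI) = λ^2 + 2λ + 1 = 0.
Single eigenvalue λ = -1 with algebraic multiplicity 2.
Eigenvector v = (1,2); generalized eigenvector w with (A-λI)w=v is (-1,-3).
General solution: e^(-t)[c_1·v + c_2·(t·v + w)].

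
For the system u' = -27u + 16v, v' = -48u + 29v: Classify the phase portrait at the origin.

saddle

A = [[-27,16],[-48,29]]; det(A-λI) = λ^2 - 2λ - 15.
λ = -3, 5: opposite signs.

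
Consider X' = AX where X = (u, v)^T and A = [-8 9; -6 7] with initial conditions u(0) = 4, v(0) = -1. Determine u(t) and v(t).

Coefficient matrix A = [[-8, 9], [-6, 7]].
Characteristic polynomial det(A - λI) = λ^2 + λ - 2 = 0.
Eigenvalues λ = 1, -2.
For λ=1: (A-λI) row 1 is [-9, 9], so an eigenvector is (1, 1).
For λ=-2: (A-λI) row 1 is [-6, 9], so an eigenvector is (3, 2).
General solution: K_1e^(t)(1,1) + K_2e^(-2t)(3,2).
Applying u(0)=4, v(0)=-1 gives K_1=-11, K_2=5.

u(t) = -11e^(t) + 15e^(-2t), v(t) = -11e^(t) + 10e^(-2t)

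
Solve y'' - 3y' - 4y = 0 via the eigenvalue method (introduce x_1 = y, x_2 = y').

Let x_1 = y, x_2 = y'. Then x_1' = x_2 and x_2' = 4x_1 + 3x_2.
A = [[0,1],[4,3]]; det(A-λI) = λ^2 - 3λ - 4.
Eigenvalues λ = 4, -1 with eigenvectors (1,4), (1,-1).

y(t) = C_1e^(4t) + C_2e^(-t)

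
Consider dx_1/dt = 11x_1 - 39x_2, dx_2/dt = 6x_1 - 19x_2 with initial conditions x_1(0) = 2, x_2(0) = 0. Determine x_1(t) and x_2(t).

Coefficient matrix A = [[11, -39], [6, -19]].
Characteristic polynomial det(A - λI) = λ^2 + 8λ + 25 = 0.
Eigenvalues λ = -4 ± 3i (complex conjugate pair).
For λ=-4+3i: an eigenvector is (3,1) - i(2,1) = (3 - 2i, 1 - i).
A real fundamental pair from Re and Im of e^((-4+3i)t)v: X_1 = e^(-4t)(cos(3t)·(3,1) + sin(3t)·(2,1)), X_2 = e^(-4t)(sin(3t)·(3,1) - cos(3t)·(2,1)).
General solution: K_1X_1 + K_2X_2.
Applying x_1(0)=2, x_2(0)=0 gives K_1=2, K_2=2.

x_1(t) = 10e^(-4t)sin(3t) + 2e^(-4t)cos(3t), x_2(t) = 4e^(-4t)sin(3t)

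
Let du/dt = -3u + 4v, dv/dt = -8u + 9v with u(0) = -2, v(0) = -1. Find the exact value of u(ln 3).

A = [[-3,4],[-8,9]]; eigenvalues λ = 5, 1.
Eigenvectors: (1,2) for λ=5, (1,1) for λ=1.
From the initial condition, c_1 = 1, c_2 = -3.
u(ln 3) = (1)(3^5)(1) + (-3)(3^1)(1) = 234.

234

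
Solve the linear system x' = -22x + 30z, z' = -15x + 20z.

Coefficient matrix A = [[-22, 30], [-15, 20]].
Characteristic polynomial det(A - λI) = λ^2 + 2λ + 10 = 0.
Eigenvalues λ = -1 ± 3i (complex conjugate pair).
For λ=-1+3i: an eigenvector is (1,1) - i(3,2) = (1 - 3i, 1 - 2i).
A real fundamental pair from Re and Im of e^((-1+3i)t)v: X_1 = e^(-t)(cos(3t)·(1,1) + sin(3t)·(3,2)), X_2 = e^(-t)(sin(3t)·(1,1) - cos(3t)·(3,2)).
General solution: c_1X_1 + c_2X_2.

x(t) = 3c_1e^(-t)sin(3t) + c_1e^(-t)cos(3t) + c_2e^(-t)sin(3t) - 3c_2e^(-t)cos(3t), z(t) = 2c_1e^(-t)sin(3t) + c_1e^(-t)cos(3t) + c_2e^(-t)sin(3t) - 2c_2e^(-t)cos(3t)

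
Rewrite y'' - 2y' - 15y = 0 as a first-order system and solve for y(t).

Let x_1 = y, x_2 = y'. Then x_1' = x_2 and x_2' = 15x_1 + 2x_2.
A = [[0,1],[15,2]]; det(A-λI) = λ^2 - 2λ - 15.
Eigenvalues λ = 5, -3 with eigenvectors (1,5), (1,-3).

y(t) = K_1e^(5t) + K_2e^(-3t)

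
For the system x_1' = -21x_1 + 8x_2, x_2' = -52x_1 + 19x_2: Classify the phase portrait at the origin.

stable spiral

A = [[-21,8],[-52,19]]; det(A-λI) = λ^2 + 2λ + 17.
λ = -1 ± 4i: negative real part.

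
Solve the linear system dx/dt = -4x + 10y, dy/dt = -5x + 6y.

Coefficient matrix A = [[-4, 10], [-5, 6]].
Characteristic polynomial det(A - λI) = λ^2 - 2λ + 26 = 0.
Eigenvalues λ = 1 ± 5i (complex conjugate pair).
For λ=1+5i: an eigenvector is (1,0) - i(-1,-1) = (1 + i, 0 + i).
A real fundamental pair from Re and Im of e^((1+5i)t)v: X_1 = e^(t)(cos(5t)·(1,0) + sin(5t)·(-1,-1)), X_2 = e^(t)(sin(5t)·(1,0) - cos(5t)·(-1,-1)).
General solution: c_1X_1 + c_2X_2.

x(t) = -c_1e^(t)sin(5t) + c_1e^(t)cos(5t) + c_2e^(t)sin(5t) + c_2e^(t)cos(5t), y(t) = -c_1e^(t)sin(5t) + c_2e^(t)cos(5t)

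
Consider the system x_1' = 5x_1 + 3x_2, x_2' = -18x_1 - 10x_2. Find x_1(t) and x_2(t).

Coefficient matrix A = [[5, 3], [-18, -10]].
Characteristic polynomial det(A - λI) = λ^2 + 5λ + 4 = 0.
Eigenvalues λ = -1, -4.
For λ=-1: (A-λI) row 1 is [6, 3], so an eigenvector is (1, -2).
For λ=-4: (A-λI) row 1 is [9, 3], so an eigenvector is (1, -3).
General solution: K_1e^(-t)(1,-2) + K_2e^(-4t)(1,-3).

x_1(t) = K_1e^(-t) + K_2e^(-4t), x_2(t) = -2K_1e^(-t) - 3K_2e^(-4t)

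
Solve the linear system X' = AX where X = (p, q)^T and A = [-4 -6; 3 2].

p(t) = C_1e^(-t)sin(3t) + C_1e^(-t)cos(3t) + C_2e^(-t)sin(3t) - C_2e^(-t)cos(3t), q(t) = -C_1e^(-t)cos(3t) - C_2e^(-t)sin(3t)

Coefficient matrix A = [[-4, -6], [3, 2]].
Characteristic polynomial det(A - λI) = λ^2 + 2λ + 10 = 0.
Eigenvalues λ = -1 ± 3i (complex conjugate pair).
For λ=-1+3i: an eigenvector is (1,-1) - i(1,0) = (1 - i, -1).
A real fundamental pair from Re and Im of e^((-1+3i)t)v: X_1 = e^(-t)(cos(3t)·(1,-1) + sin(3t)·(1,0)), X_2 = e^(-t)(sin(3t)·(1,-1) - cos(3t)·(1,0)).
General solution: C_1X_1 + C_2X_2.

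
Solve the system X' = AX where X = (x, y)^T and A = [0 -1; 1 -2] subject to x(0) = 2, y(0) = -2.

Coefficient matrix A = [[0, -1], [1, -2]].
Characteristic polynomial det(A - λI) = λ^2 + 2λ + 1 = 0.
Single eigenvalue λ = -1 with algebraic multiplicity 2.
Eigenvector v = (-1,-1); generalized eigenvector w with (A-λI)w=v is (1,2).
General solution: e^(-t)[K_1·v + K_2·(t·v + w)].
Applying x(0)=2, y(0)=-2 gives K_1=-6, K_2=-4.

x(t) = 4te^(-t) + 2e^(-t), y(t) = 4te^(-t) - 2e^(-t)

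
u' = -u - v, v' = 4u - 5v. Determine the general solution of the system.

u(t) = -C_1e^(-3t) - C_2te^(-3t), v(t) = -2C_1e^(-3t) - 2C_2te^(-3t) + C_2e^(-3t)

Coefficient matrix A = [[-1, -1], [4, -5]].
Characteristic polynomial det(A - λI) = λ^2 + 6λ + 9 = 0.
Single eigenvalue λ = -3 with algebraic multiplicity 2.
Eigenvector v = (-1,-2); generalized eigenvector w with (A-λI)w=v is (0,1).
General solution: e^(-3t)[C_1·v + C_2·(t·v + w)].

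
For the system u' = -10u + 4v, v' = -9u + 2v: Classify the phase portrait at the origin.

A = [[-10,4],[-9,2]]; det(A-λI) = λ^2 + 8λ + 16.
repeated λ = -4 with a single eigenvector.

stable improper node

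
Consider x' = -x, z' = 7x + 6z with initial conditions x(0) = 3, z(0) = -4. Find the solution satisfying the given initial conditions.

Coefficient matrix A = [[-1, 0], [7, 6]].
Characteristic polynomial det(A - λI) = λ^2 - 5λ - 6 = 0.
Eigenvalues λ = 6, -1.
For λ=6: (A-λI) row 1 is [-7, 0], so an eigenvector is (0, -1).
For λ=-1: (A-λI) row 2 is [7, 7], so an eigenvector is (-1, 1).
General solution: c_1e^(6t)(0,-1) + c_2e^(-t)(-1,1).
Applying x(0)=3, z(0)=-4 gives c_1=1, c_2=-3.

x(t) = 3e^(-t), z(t) = -e^(6t) - 3e^(-t)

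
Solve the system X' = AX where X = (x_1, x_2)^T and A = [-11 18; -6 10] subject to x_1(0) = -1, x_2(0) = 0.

x_1(t) = 3e^(t) - 4e^(-2t), x_2(t) = 2e^(t) - 2e^(-2t)

Coefficient matrix A = [[-11, 18], [-6, 10]].
Characteristic polynomial det(A - λI) = λ^2 + λ - 2 = 0.
Eigenvalues λ = 1, -2.
For λ=1: (A-λI) row 1 is [-12, 18], so an eigenvector is (3, 2).
For λ=-2: (A-λI) row 1 is [-9, 18], so an eigenvector is (-2, -1).
General solution: C_1e^(t)(3,2) + C_2e^(-2t)(-2,-1).
Applying x_1(0)=-1, x_2(0)=0 gives C_1=1, C_2=2.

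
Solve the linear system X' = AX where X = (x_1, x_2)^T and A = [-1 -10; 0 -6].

x_1(t) = -2C_1e^(-6t) - C_2e^(-t), x_2(t) = -C_1e^(-6t)

Coefficient matrix A = [[-1, -10], [0, -6]].
Characteristic polynomial det(A - λI) = λ^2 + 7λ + 6 = 0.
Eigenvalues λ = -6, -1.
For λ=-6: (A-λI) row 1 is [5, -10], so an eigenvector is (-2, -1).
For λ=-1: (A-λI) row 1 is [0, -10], so an eigenvector is (-1, 0).
General solution: C_1e^(-6t)(-2,-1) + C_2e^(-t)(-1,0).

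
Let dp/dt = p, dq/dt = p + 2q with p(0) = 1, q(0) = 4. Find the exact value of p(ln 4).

A = [[1,0],[1,2]]; eigenvalues λ = 1, 2.
Eigenvectors: (-1,1) for λ=1, (0,1) for λ=2.
From the initial condition, c_1 = -1, c_2 = 5.
p(ln 4) = (-1)(4^1)(-1) + (5)(4^2)(0) = 4.

4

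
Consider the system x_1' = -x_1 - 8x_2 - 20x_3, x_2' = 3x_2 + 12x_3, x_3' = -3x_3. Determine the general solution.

Coefficient matrix A = [[-1, -8, -20], [0, 3, 12], [0, 0, -3]].
det(A - λI) = 0 gives eigenvalues λ = 3, -1, -3.
For λ=3: eigenvector (-2,1,0).
For λ=-1: eigenvector (1,0,0).
For λ=-3: eigenvector (2,-2,1).
General solution: K_1e^(3t)(-2,1,0) + K_2e^(-t)(1,0,0) + K_3e^(-3t)(2,-2,1).

x_1(t) = -2K_1e^(3t) + K_2e^(-t) + 2K_3e^(-3t), x_2(t) = K_1e^(3t) - 2K_3e^(-3t), x_3(t) = K_3e^(-3t)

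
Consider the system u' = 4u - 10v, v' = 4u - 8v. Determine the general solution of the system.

Coefficient matrix A = [[4, -10], [4, -8]].
Characteristic polynomial det(A - λI) = λ^2 + 4λ + 8 = 0.
Eigenvalues λ = -2 ± 2i (complex conjugate pair).
For λ=-2+2i: an eigenvector is (1,1) - i(-2,-1) = (1 + 2i, 1 + i).
A real fundamental pair from Re and Im of e^((-2+2i)t)v: X_1 = e^(-2t)(cos(2t)·(1,1) + sin(2t)·(-2,-1)), X_2 = e^(-2t)(sin(2t)·(1,1) - cos(2t)·(-2,-1)).
General solution: K_1X_1 + K_2X_2.

u(t) = -2K_1e^(-2t)sin(2t) + K_1e^(-2t)cos(2t) + K_2e^(-2t)sin(2t) + 2K_2e^(-2t)cos(2t), v(t) = -K_1e^(-2t)sin(2t) + K_1e^(-2t)cos(2t) + K_2e^(-2t)sin(2t) + K_2e^(-2t)cos(2t)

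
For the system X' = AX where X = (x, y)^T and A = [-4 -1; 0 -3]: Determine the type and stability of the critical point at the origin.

stable node

A = [[-4,-1],[0,-3]]; det(A-λI) = λ^2 + 7λ + 12.
λ = -3, -4: both negative.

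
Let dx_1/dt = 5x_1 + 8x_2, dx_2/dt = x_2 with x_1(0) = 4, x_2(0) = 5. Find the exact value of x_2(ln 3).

A = [[5,8],[0,1]]; eigenvalues λ = 5, 1.
Eigenvectors: (-1,0) for λ=5, (-2,1) for λ=1.
From the initial condition, c_1 = -14, c_2 = 5.
x_2(ln 3) = (-14)(3^5)(0) + (5)(3^1)(1) = 15.

15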